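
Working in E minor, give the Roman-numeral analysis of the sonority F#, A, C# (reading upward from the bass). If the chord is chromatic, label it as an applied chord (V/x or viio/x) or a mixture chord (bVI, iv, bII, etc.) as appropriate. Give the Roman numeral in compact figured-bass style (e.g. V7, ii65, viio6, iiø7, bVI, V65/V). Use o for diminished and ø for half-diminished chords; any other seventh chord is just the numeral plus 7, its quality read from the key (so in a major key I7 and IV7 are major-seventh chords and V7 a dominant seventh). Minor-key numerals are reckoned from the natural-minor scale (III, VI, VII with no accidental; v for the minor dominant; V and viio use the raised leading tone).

The pitches F#-A-C# form a minor triad rooted on F#.
F# is the second degree of E minor. This is the minor supertonic, borrowed from the parallel major (the Dorian ii).

ii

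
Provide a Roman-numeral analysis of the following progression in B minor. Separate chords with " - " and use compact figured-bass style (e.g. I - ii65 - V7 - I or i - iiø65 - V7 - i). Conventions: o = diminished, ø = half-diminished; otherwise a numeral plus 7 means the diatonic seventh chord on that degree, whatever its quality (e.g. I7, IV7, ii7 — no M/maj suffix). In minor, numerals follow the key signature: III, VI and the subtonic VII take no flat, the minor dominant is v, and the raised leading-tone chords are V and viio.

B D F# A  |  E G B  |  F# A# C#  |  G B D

B-D-F#-A: root B is the tonic; minor seventh chord there is i7.
E-G-B: minor triad on E = scale degree 4 → iv.
F#-A#-C#: root F# is the dominant; major triad there is V.
G-B-D: major triad on G = scale degree 6 → VI.

i7 - iv - V - VI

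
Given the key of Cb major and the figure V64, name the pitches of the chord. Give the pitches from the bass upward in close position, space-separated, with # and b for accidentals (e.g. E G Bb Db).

Db Gb Bb

The numeral's case and figure indicate a major triad. In Cb major its root, scale degree 5, is Gb.
That chord is spelled Gb-Bb-Db.
With the 64 figure the chord is in second inversion; from the bass Db upward in close position it reads Db-Gb-Bb.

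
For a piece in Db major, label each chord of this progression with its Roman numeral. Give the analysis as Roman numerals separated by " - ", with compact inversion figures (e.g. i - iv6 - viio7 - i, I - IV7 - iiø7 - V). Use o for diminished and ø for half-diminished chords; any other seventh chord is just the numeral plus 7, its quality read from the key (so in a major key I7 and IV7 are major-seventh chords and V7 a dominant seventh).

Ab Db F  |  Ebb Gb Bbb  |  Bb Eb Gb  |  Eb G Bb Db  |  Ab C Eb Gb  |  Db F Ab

I64 - bII - ii64 - V7/V - V7 - I

Ab-Db-F has root Db, degree 1 in Db major, so I64.
Ebb-Gb-Bbb: Ebb with this quality isn't in the key; a major triad on b2 is the Neapolitan chord, bII.
Bb-Eb-Gb has root Eb, degree 2 in Db major, so ii64.
Eb-G-Bb-Db is the secondary dominant of V (dominant seventh chord on Eb): V7/V.
Ab-C-Eb-Gb: dominant seventh chord on Ab = scale degree 5 → V7.
Db-F-Ab: major triad on Db = scale degree 1 → I.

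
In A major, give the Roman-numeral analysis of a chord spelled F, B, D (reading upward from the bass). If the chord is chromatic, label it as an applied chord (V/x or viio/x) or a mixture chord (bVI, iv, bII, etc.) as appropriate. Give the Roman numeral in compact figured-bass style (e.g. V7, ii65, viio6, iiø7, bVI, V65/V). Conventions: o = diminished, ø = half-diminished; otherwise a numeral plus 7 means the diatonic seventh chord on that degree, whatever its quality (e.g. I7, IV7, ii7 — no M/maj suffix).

iio64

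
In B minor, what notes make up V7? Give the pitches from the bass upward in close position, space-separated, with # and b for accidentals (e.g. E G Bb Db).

In B minor, scale degree 5 is F#. The dominant is major (leading tone raised), so V is a dominant seventh chord.
That chord is spelled F#-A#-C#-E.

F# A# C# E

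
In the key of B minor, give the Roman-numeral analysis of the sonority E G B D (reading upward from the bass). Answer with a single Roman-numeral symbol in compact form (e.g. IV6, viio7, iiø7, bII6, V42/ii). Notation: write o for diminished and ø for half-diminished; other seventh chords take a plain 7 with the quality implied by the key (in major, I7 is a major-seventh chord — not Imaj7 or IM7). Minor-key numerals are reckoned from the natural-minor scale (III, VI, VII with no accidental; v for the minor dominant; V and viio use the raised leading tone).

iv7

The pitches E-G-B-D form a minor seventh chord rooted on E.
E is scale degree 4 in B minor, and a minor seventh chord on that degree is written iv7.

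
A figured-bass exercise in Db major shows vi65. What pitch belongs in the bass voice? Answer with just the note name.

Db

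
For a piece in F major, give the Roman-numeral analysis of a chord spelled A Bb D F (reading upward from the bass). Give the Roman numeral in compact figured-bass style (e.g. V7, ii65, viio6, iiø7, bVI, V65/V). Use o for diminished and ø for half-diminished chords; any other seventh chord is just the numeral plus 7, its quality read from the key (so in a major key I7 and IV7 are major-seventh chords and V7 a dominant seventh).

IV42

Stacked in thirds the chord is Bb-D-F-A: a major seventh chord on Bb.
In F major, Bb is the subdominant; the diatonic major seventh chord there is IV7.
With A in the bass the chord is in third inversion, so the figured bass is 42.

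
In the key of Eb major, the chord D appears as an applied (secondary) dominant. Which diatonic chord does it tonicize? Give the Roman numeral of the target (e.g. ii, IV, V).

iii

The chord is a major triad on D.
A dominant resolves down a perfect fifth: D → G. In Eb major, G is scale degree 3, i.e. iii.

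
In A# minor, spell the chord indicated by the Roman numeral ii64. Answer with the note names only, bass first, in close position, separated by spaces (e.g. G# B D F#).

ii64 is the minor supertonic, borrowed from the parallel major (the Dorian ii). In A# minor that root is B#.
So the chord is B#-D#-F##.
The figured bass 64 indicates second inversion, placing the fifth (F##) in the bass: F##-B#-D#.

F## B# D#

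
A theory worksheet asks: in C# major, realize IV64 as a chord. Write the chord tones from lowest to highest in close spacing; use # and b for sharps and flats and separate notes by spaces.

C# F# A#

In C# major, the fourth degree is F#, and the diatonic chord built there is a major triad.
Stacking thirds from F# gives F#-A#-C#.
With the 64 figure the chord is in second inversion; from the bass C# upward in close position it reads C#-F#-A#.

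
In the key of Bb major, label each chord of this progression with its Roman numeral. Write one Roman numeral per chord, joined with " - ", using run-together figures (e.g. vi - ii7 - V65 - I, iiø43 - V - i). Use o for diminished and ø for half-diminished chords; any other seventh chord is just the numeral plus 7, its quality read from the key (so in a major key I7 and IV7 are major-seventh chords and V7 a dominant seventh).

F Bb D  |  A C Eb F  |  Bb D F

I64 - V65 - I

F-Bb-D has root Bb, degree 1 in Bb major, so I64.
A-C-Eb-F: dominant seventh chord on F = scale degree 5 → V65.
Bb-D-F: root Bb is the tonic; major triad there is I.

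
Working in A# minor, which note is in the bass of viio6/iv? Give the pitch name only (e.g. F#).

E#

The applied chord viio6/iv is rooted on C##: C##-E#-G#.
The figure 6 means first inversion — the third is in the bass.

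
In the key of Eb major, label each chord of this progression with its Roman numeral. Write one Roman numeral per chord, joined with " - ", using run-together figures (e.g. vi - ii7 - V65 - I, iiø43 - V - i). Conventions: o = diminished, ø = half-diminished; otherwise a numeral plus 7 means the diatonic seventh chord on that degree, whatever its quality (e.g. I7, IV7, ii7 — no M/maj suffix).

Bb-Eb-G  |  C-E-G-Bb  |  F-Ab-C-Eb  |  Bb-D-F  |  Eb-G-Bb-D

I64 - V7/ii - ii7 - V - I7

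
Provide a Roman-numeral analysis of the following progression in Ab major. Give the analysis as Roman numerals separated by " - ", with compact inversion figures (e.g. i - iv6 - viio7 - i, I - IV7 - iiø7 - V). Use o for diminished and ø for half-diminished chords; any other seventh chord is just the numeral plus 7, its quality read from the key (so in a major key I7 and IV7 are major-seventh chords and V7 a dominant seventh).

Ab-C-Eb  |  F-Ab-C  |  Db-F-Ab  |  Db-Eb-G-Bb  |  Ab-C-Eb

I - vi - IV - V42 - I

Ab-C-Eb: major triad on Ab = scale degree 1 → I.
F-Ab-C: minor triad on F = scale degree 6 → vi.
Db-F-Ab has root Db, degree 4 in Ab major, so IV.
Db-Eb-G-Bb: dominant seventh chord on Eb = scale degree 5 → V42.
Ab-C-Eb: root Ab is the tonic; major triad there is I.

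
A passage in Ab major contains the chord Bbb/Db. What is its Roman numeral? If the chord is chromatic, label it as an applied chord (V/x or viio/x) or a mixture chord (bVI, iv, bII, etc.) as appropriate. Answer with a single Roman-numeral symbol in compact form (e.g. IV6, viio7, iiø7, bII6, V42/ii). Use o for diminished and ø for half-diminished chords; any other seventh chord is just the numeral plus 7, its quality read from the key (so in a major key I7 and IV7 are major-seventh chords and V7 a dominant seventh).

bII6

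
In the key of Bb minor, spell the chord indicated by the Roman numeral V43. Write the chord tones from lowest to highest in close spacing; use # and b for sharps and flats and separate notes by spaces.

In Bb minor, scale degree 5 is F. The dominant is major (leading tone raised), so V is a dominant seventh chord.
That chord is spelled F-A-C-Eb.
With the 43 figure the chord is in second inversion; from the bass C upward in close position it reads C-Eb-F-A.

C Eb F A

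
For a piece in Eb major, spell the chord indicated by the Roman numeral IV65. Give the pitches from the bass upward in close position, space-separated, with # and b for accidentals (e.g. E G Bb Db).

C Eb G Ab

The numeral's case and figure indicate a major seventh chord. In Eb major its root, the fourth degree, is Ab.
Stacking thirds from Ab gives Ab-C-Eb-G.
The figured bass 65 indicates first inversion, placing the third (C) in the bass: C-Eb-G-Ab.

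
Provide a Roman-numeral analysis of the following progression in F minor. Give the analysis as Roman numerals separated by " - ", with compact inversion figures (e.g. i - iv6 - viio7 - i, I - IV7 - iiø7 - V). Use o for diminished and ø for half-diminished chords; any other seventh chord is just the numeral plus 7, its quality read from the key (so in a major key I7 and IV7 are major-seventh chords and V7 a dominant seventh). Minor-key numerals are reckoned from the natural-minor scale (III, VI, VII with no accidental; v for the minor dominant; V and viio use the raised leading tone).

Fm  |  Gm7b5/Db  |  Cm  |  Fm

i - iiø43 - v - i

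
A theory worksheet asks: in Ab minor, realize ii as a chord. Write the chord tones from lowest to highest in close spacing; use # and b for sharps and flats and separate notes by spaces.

Bb Db F

Scale degree 2 in Ab minor is Bb; here the chord built on it is altered to a minor triad. ii is the minor supertonic, borrowed from the parallel major (the Dorian ii).
So the chord is Bb-Db-F.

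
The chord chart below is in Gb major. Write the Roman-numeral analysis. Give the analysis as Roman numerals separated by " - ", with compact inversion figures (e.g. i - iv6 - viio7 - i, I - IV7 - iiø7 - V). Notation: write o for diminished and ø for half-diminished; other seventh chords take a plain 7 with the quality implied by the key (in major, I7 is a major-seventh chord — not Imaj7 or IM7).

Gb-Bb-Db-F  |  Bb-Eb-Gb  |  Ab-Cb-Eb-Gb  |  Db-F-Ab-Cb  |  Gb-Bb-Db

I7 - vi64 - ii7 - V7 - I

Gb-Bb-Db-F: root Gb is the tonic; major seventh chord there is I7.
Bb-Eb-Gb: minor triad on Eb = scale degree 6 → vi64.
Ab-Cb-Eb-Gb: root Ab is the supertonic; minor seventh chord there is ii7.
Db-F-Ab-Cb: dominant seventh chord on Db = scale degree 5 → V7.
Gb-Bb-Db: root Gb is the tonic; major triad there is I.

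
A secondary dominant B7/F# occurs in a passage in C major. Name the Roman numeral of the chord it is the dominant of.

iii

The chord is a dominant seventh chord on B.
A dominant resolves down a perfect fifth: B → E. In C major, E is scale degree 3, i.e. iii.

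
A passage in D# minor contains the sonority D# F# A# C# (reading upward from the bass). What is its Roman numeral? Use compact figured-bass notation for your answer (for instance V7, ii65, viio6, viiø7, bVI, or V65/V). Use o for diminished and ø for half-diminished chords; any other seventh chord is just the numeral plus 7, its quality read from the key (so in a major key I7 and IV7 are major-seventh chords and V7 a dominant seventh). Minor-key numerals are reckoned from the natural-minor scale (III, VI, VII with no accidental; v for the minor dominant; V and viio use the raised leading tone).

The pitches D#-F#-A#-C# form a minor seventh chord rooted on D#.
In D# minor, D# is the tonic; the diatonic minor seventh chord there is i7.

i7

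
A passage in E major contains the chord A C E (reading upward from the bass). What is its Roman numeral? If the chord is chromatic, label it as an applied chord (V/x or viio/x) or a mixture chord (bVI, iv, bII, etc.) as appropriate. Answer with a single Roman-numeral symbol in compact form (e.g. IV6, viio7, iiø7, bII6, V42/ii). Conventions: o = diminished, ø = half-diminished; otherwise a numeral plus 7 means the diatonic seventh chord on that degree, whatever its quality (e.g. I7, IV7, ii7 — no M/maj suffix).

Stacked in thirds the chord is A-C-E: a minor triad on A.
A is the fourth degree of E major. This is the minor subdominant, borrowed from the parallel minor.

iv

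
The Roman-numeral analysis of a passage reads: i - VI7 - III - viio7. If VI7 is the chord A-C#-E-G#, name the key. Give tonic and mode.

C# minor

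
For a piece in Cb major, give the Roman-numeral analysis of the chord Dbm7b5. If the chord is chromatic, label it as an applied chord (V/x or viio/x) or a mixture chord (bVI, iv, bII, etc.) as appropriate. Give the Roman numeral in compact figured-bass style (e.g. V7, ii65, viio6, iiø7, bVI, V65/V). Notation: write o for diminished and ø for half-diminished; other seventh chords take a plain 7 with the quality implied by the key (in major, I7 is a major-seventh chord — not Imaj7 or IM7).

iiø7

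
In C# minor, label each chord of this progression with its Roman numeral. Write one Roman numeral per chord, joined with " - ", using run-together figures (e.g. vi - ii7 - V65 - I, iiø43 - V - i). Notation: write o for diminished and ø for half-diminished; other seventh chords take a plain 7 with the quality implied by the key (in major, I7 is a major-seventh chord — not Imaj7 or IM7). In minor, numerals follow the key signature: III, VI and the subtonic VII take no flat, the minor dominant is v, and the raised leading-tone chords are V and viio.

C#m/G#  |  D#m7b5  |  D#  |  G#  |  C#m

i64 - iiø7 - V/V - V - i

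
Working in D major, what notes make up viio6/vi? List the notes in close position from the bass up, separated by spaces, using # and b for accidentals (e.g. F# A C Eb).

C# E A#

viio6/vi is a secondary leading-tone chord. The target vi is B in D major; the applied chord is rooted a semitone below, on A#.
Building a diminished triad on A# gives A#-C#-E.
The figured bass 6 indicates first inversion, placing the third (C#) in the bass: C#-E-A#.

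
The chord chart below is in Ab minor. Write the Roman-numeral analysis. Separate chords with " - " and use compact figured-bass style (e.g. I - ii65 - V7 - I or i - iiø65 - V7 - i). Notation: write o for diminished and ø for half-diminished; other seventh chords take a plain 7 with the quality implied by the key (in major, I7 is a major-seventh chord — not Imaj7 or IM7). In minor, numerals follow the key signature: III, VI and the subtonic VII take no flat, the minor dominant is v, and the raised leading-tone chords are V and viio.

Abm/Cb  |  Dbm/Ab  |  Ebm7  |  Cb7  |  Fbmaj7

i6 - iv64 - v7 - V7/VI - VI7

Abm/Cb: minor triad on Ab = scale degree 1 → i6.
Dbm/Ab: minor triad on Db = scale degree 4 → iv64.
Ebm7: root Eb is the dominant; minor seventh chord there is v7.
Cb7: chromatic; Cb is V of VI, so V7/VI.
Fbmaj7 has root Fb, degree 6 in Ab minor, so VI7.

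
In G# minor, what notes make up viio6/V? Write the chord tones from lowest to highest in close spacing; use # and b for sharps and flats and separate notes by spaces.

The slash marks an applied leading-tone chord: viio of V. In G# minor, V is D#, so the leading tone to it is C##, a half step below.
Building a diminished triad on C## gives C##-E#-G#.
With the 6 figure the chord is in first inversion; from the bass E# upward in close position it reads E#-G#-C##.

E# G# C##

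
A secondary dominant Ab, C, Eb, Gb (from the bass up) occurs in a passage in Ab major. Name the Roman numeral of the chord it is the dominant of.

IV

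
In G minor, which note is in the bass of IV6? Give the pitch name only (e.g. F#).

E

IV in G minor has root C; the chord is C-E-G.
The figure 6 means first inversion — the third is in the bass.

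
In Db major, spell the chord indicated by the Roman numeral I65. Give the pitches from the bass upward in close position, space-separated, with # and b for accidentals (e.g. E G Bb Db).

The numeral's case and figure indicate a major seventh chord. In Db major its root, the tonic, is Db.
That chord is spelled Db-F-Ab-C.
The figured bass 65 indicates first inversion, placing the third (F) in the bass: F-Ab-C-Db.

F Ab C Db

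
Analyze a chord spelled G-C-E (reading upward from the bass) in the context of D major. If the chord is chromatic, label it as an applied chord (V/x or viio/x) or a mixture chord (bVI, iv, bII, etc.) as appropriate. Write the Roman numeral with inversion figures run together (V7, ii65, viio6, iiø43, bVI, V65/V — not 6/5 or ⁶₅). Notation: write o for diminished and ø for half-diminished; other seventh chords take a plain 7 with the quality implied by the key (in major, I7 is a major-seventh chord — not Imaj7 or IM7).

Stacked in thirds the chord is C-E-G: a major triad on C.
C is the lowered seventh degree of D major (diatonic 7 would be C#). This is a major triad on the lowered seventh degree (the subtonic), borrowed from the parallel minor.
With G in the bass the chord is in second inversion, so the figured bass is 64.

bVII64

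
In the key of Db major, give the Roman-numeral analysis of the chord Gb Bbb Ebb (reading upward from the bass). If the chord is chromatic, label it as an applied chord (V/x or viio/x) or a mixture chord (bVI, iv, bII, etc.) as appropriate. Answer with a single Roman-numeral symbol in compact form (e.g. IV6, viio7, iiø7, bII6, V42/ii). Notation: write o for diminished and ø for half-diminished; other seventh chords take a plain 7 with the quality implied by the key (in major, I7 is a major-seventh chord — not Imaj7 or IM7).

bII6

The pitches Ebb-Gb-Bbb form a major triad rooted on Ebb.
Ebb is the lowered second degree of Db major (diatonic 2 would be Eb). This is the Neapolitan sixth — a major triad on the lowered second degree, here in its customary first inversion.
With Gb in the bass the chord is in first inversion, so the figured bass is 6.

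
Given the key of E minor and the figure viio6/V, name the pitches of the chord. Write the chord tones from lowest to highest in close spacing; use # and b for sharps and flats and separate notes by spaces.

C# E A#

The slash marks an applied leading-tone chord: viio of V. In E minor, V is B, so the leading tone to it is A#, a half step below.
Building a diminished triad on A# gives A#-C#-E.
The figured bass 6 indicates first inversion, placing the third (C#) in the bass: C#-E-A#.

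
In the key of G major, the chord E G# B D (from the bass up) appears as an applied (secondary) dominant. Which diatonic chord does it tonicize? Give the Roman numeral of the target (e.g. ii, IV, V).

ii

The chord is a dominant seventh chord on E.
A dominant resolves down a perfect fifth: E → A. In G major, A is scale degree 2, i.e. ii.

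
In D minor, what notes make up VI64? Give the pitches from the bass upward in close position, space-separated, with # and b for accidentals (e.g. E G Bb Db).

F Bb D

In D minor, the submediant is Bb, and the diatonic chord built there is a major triad.
Stacking thirds from Bb gives Bb-D-F.
The figured bass 64 indicates second inversion, placing the fifth (F) in the bass: F-Bb-D.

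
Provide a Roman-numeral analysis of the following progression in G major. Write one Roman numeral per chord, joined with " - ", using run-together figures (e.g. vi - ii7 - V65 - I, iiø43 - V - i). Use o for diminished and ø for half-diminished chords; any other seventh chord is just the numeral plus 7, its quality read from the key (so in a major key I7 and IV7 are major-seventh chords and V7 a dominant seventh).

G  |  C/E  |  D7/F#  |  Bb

I - IV6 - V65 - bIII

G has root G, degree 1 in G major, so I.
C/E has root C, degree 4 in G major, so IV6.
D7/F#: root D is the dominant; dominant seventh chord there is V65.
Bb: major triad on Bb — chromatic; bIII (borrowed from the parallel minor).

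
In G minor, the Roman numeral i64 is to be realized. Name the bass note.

i in G minor has root G; the chord is G-Bb-D.
The figure 64 means second inversion — the fifth is in the bass.

D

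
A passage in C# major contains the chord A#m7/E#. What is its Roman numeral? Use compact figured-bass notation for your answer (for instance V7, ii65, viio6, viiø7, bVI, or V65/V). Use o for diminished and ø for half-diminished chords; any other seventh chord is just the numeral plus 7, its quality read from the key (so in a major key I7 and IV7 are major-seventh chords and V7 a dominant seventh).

The pitches A#-C#-E#-G# form a minor seventh chord rooted on A#.
A# is scale degree 6 in C# major, and a minor seventh chord on that degree is written vi7.
With E# in the bass the chord is in second inversion, so the figured bass is 43.

vi43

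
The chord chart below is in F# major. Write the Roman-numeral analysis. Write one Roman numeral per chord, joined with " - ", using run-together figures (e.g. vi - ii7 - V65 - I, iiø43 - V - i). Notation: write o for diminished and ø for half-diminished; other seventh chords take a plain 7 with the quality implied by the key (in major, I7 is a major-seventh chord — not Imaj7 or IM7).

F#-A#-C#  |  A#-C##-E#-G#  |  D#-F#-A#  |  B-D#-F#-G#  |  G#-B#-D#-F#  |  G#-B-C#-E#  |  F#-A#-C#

I - V7/vi - vi - ii65 - V7/V - V43 - I

F#-A#-C# has root F#, degree 1 in F# major, so I.
A#-C##-E#-G# is the secondary dominant of vi (dominant seventh chord on A#): V7/vi.
D#-F#-A# has root D#, degree 6 in F# major, so vi.
B-D#-F#-G#: minor seventh chord on G# = scale degree 2 → ii65.
G#-B#-D#-F#: chromatic; G# is V of V, so V7/V.
G#-B-C#-E#: root C# is the dominant; dominant seventh chord there is V43.
F#-A#-C#: major triad on F# = scale degree 1 → I.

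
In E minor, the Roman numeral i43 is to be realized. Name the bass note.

i in E minor has root E; the chord is E-G-B-D.
The figure 43 means second inversion — the fifth is in the bass.

B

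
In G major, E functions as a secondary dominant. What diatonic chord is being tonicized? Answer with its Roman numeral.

The chord is a major triad on E.
A dominant resolves down a perfect fifth: E → A. In G major, A is scale degree 2, i.e. ii.

ii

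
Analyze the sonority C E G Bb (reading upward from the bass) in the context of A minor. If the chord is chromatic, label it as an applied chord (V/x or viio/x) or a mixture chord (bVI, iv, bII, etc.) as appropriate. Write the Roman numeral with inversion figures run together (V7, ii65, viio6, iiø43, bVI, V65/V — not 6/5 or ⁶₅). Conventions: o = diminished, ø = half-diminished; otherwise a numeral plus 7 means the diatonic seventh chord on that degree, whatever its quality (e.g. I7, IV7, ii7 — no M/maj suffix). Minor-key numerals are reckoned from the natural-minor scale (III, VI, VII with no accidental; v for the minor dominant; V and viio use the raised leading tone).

V7/VI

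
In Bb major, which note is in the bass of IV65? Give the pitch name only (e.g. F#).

G

IV in Bb major has root Eb; the chord is Eb-G-Bb-D.
The figure 65 means first inversion — the third is in the bass.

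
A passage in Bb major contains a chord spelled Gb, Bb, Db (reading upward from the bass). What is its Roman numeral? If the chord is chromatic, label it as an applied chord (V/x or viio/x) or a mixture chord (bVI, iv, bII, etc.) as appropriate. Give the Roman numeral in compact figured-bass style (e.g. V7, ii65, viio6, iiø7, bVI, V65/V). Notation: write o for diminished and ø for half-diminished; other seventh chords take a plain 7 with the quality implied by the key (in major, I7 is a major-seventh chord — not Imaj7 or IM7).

bVI

Stacked in thirds the chord is Gb-Bb-Db: a major triad on Gb.
Gb is the lowered sixth degree of Bb major (diatonic 6 would be G). This is a major triad on the lowered sixth degree, borrowed from the parallel minor.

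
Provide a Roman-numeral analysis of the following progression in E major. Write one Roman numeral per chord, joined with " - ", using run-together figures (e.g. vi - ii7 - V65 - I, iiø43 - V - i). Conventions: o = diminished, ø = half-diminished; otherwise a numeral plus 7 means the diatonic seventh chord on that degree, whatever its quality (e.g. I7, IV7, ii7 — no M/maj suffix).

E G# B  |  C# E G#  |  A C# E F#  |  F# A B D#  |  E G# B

I - vi - ii65 - V43 - I

E-G#-B has root E, degree 1 in E major, so I.
C#-E-G#: minor triad on C# = scale degree 6 → vi.
A-C#-E-F#: minor seventh chord on F# = scale degree 2 → ii65.
F#-A-B-D#: root B is the dominant; dominant seventh chord there is V43.
E-G#-B: major triad on E = scale degree 1 → I.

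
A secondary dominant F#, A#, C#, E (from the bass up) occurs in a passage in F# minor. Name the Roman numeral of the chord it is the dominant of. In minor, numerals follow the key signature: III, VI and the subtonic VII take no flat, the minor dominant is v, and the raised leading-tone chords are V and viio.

The chord is a dominant seventh chord on F#.
A dominant resolves down a perfect fifth: F# → B. In F# minor, B is scale degree 4, i.e. iv.

iv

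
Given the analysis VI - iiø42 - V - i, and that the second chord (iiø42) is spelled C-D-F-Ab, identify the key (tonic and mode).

C minor

iiø42 is given as C-D-F-Ab — a half-diminished seventh chord with root D.
If D is scale degree 2 and the mode makes that degree carry a half-diminished seventh chord, the tonic is C and the mode is minor.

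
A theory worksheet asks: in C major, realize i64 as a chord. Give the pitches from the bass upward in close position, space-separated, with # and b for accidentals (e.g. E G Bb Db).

Scale degree 1 in C major is C; here the chord built on it is altered to a minor triad. i64 is the minor tonic, borrowed from the parallel minor.
So the chord is C-Eb-G.
With the 64 figure the chord is in second inversion; from the bass G upward in close position it reads G-C-Eb.

G C Eb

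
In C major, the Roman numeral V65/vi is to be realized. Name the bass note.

G#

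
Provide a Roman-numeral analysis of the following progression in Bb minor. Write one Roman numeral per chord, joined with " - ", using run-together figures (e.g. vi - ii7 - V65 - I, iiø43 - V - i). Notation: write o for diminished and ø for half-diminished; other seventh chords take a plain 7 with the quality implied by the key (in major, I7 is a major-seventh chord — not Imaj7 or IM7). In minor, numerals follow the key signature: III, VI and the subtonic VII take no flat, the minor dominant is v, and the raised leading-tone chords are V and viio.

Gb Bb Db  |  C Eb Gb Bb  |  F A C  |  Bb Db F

VI - iiø7 - V - i

Gb-Bb-Db has root Gb, degree 6 in Bb minor, so VI.
C-Eb-Gb-Bb: root C is the supertonic; half-diminished seventh chord there is iiø7.
F-A-C: root F is the dominant; major triad there is V.
Bb-Db-F: root Bb is the tonic; minor triad there is i.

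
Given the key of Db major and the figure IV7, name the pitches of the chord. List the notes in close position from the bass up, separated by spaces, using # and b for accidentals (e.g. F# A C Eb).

Gb Bb Db F

The numeral's case and figure indicate a major seventh chord. In Db major its root, the fourth degree, is Gb.
Stacking thirds from Gb gives Gb-Bb-Db-F.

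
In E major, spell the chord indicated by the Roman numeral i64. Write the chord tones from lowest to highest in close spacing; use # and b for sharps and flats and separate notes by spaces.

B E G

Scale degree 1 in E major is E; here the chord built on it is altered to a minor triad. i64 is the minor tonic, borrowed from the parallel minor.
So the chord is E-G-B, a minor triad.
With the 64 figure the chord is in second inversion; from the bass B upward in close position it reads B-E-G.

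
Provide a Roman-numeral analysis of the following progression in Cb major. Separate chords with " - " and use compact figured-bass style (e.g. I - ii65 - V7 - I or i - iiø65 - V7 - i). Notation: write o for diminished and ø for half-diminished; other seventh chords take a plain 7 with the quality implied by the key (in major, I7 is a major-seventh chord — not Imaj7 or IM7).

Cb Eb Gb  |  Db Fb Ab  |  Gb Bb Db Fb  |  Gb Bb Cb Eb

I - ii - V7 - I43

Cb-Eb-Gb: major triad on Cb = scale degree 1 → I.
Db-Fb-Ab: root Db is the supertonic; minor triad there is ii.
Gb-Bb-Db-Fb: dominant seventh chord on Gb = scale degree 5 → V7.
Gb-Bb-Cb-Eb: major seventh chord on Cb = scale degree 1 → I43.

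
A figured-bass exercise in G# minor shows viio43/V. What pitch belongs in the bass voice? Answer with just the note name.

G#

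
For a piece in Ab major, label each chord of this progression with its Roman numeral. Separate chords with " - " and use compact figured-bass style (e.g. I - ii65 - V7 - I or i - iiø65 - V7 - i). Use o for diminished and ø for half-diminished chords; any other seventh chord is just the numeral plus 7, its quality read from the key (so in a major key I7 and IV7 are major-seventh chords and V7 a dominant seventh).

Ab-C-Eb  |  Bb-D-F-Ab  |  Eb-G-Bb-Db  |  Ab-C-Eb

I - V7/V - V7 - I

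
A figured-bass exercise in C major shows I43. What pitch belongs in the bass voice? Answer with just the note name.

I in C major has root C; the chord is C-E-G-B.
The figure 43 means second inversion — the fifth is in the bass.

G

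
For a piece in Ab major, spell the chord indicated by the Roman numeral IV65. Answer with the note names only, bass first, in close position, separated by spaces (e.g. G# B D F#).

F Ab C Db

In Ab major, the subdominant is Db, and the diatonic chord built there is a major seventh chord.
That chord is spelled Db-F-Ab-C.
With the 65 figure the chord is in first inversion; from the bass F upward in close position it reads F-Ab-C-Db.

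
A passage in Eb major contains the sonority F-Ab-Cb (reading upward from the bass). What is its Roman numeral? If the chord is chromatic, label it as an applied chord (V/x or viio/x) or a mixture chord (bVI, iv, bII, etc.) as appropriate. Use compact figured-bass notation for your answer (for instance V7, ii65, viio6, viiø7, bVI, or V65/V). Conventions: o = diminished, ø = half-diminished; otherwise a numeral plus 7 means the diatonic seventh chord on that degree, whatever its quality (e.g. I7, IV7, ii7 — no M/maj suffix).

iio

The pitches F-Ab-Cb form a diminished triad rooted on F.
F is the second degree of Eb major. This is the diminished supertonic triad, borrowed from the parallel minor.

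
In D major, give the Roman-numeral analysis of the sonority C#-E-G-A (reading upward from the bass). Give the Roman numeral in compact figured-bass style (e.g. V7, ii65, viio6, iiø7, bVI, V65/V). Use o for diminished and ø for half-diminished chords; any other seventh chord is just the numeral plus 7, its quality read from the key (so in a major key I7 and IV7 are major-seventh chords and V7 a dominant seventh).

V65

The pitches A-C#-E-G form a dominant seventh chord rooted on A.
In D major, A is the dominant; the diatonic dominant seventh chord there is V7.
With C# in the bass the chord is in first inversion, so the figured bass is 65.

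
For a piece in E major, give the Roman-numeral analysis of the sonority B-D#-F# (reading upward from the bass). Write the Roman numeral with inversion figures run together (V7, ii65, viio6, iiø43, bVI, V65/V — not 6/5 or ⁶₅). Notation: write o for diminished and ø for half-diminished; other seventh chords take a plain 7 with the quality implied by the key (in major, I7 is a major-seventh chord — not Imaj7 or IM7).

V

Stacked in thirds the chord is B-D#-F#: a major triad on B.
In E major, B is the dominant; the diatonic major triad there is V.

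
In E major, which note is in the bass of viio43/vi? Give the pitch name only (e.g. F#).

F#

The applied chord viio43/vi is rooted on B#: B#-D#-F#-A.
The figure 43 means second inversion — the fifth is in the bass.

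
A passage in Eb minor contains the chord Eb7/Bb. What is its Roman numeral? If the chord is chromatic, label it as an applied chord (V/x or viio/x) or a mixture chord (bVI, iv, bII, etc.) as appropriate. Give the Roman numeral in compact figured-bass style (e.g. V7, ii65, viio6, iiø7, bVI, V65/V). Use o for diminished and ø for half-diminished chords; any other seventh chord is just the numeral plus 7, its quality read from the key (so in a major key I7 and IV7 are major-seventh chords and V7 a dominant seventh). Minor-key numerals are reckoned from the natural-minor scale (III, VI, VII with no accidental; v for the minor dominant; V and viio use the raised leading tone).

The pitches Eb-G-Bb-Db form a dominant seventh chord rooted on Eb.
Eb is not a diatonic chord root with this quality in Eb minor, but it lies a perfect fifth above Ab (iv), so the chord functions as an applied dominant of iv.
With Bb in the bass the chord is in second inversion, so the figured bass is 43.

V43/iv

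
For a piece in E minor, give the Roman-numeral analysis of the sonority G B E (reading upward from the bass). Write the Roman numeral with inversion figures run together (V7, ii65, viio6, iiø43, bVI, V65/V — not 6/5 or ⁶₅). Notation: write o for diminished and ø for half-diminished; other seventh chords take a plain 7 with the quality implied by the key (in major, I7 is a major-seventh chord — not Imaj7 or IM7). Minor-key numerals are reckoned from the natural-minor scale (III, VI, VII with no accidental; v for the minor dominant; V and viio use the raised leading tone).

Stacked in thirds the chord is E-G-B: a minor triad on E.
E is scale degree 1 in E minor, and a minor triad on that degree is written i.
With G in the bass the chord is in first inversion, so the figured bass is 6.

i6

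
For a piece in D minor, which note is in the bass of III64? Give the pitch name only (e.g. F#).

C

III in D minor has root F; the chord is F-A-C.
The figure 64 means second inversion — the fifth is in the bass.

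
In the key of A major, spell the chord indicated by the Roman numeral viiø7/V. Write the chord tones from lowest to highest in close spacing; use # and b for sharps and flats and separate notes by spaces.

D# F# A C#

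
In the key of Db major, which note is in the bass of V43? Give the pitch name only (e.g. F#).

Eb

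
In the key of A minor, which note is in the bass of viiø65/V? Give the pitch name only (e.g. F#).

F#

The applied chord viiø65/V is rooted on D#: D#-F#-A-C#.
The figure 65 means first inversion — the third is in the bass.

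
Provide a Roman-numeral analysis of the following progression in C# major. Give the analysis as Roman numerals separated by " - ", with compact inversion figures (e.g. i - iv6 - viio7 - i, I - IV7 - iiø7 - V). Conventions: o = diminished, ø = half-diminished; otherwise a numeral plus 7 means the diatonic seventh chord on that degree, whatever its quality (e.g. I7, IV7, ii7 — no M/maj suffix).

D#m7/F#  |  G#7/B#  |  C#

ii65 - V65 - I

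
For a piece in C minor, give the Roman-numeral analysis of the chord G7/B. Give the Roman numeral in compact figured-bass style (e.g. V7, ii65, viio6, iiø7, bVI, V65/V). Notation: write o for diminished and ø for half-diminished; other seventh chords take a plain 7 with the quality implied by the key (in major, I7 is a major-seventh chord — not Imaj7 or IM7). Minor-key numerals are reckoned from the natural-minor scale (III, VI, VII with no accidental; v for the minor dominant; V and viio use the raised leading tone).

V65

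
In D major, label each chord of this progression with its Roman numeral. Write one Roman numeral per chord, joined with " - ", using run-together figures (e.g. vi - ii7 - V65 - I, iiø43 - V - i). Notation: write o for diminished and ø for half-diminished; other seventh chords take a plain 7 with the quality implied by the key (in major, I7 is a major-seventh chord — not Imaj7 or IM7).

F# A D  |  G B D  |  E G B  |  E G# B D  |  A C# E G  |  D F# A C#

F#-A-D: root D is the tonic; major triad there is I6.
G-B-D: root G is the subdominant; major triad there is IV.
E-G-B: minor triad on E = scale degree 2 → ii.
E-G#-B-D: a dominant seventh chord on E, the applied dominant of V → V7/V.
A-C#-E-G has root A, degree 5 in D major, so V7.
D-F#-A-C# has root D, degree 1 in D major, so I7.

I6 - IV - ii - V7/V - V7 - I7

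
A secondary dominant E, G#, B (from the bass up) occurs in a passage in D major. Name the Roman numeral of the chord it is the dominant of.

V

The chord is a major triad on E.
A dominant resolves down a perfect fifth: E → A. In D major, A is scale degree 5, i.e. V.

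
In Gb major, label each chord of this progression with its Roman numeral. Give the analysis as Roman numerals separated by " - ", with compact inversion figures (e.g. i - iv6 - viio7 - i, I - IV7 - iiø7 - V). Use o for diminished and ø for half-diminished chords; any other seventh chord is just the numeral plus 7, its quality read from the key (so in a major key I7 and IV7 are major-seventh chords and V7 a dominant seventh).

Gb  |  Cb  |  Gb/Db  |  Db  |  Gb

Gb: major triad on Gb = scale degree 1 → I.
Cb: root Cb is the subdominant; major triad there is IV.
Gb/Db: major triad on Gb = scale degree 1 → I64.
Db: major triad on Db = scale degree 5 → V.
Gb has root Gb, degree 1 in Gb major, so I.

I - IV - I64 - V - I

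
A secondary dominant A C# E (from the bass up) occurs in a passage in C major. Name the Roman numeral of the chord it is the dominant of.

The chord is a major triad on A.
A dominant resolves down a perfect fifth: A → D. In C major, D is scale degree 2, i.e. ii.

ii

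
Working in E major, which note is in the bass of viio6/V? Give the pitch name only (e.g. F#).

C#

The applied chord viio6/V is rooted on A#: A#-C#-E.
The figure 6 means first inversion — the third is in the bass.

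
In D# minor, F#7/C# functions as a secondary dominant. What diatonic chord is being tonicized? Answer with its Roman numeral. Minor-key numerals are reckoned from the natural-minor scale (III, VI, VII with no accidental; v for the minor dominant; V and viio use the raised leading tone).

The chord is a dominant seventh chord on F#.
A dominant resolves down a perfect fifth: F# → B. In D# minor, B is scale degree 6, i.e. VI.

VI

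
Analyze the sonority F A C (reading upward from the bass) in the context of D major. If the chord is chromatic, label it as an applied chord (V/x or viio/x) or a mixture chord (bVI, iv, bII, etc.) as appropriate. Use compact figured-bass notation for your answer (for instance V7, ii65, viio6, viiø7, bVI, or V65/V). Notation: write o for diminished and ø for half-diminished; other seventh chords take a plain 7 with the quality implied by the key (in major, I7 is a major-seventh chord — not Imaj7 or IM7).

bIII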